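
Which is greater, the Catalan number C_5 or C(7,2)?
C_5

Solution: C_5 = C(10,5)/(5+1) = 252/6 = 42; C(7,2) = 21.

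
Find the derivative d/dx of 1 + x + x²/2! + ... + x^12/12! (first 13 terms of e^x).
1 + x + x²/2! + ... + x^11/11!
Differentiating term by term gives the first 12 terms of e^x.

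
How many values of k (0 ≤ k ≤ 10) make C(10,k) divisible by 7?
3

Checking C(10,k) mod 7 for k = 0..10: divisible at k = 4, 5, 6. That's 3 values.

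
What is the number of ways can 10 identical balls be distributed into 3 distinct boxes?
66

Reasoning: C(10+3-1, 3-1) = C(12, 2) = 66.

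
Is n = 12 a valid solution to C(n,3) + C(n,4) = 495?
No

Explanation: C(12,3) + C(12,4) = 220 + 495 = 715, which does not equal 495.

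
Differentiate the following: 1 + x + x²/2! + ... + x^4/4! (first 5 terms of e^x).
1 + x + x²/2! + ... + x^3/3!
Differentiating term by term gives the first 4 terms of e^x.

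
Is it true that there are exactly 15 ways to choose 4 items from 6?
True
C(6,4) = 15.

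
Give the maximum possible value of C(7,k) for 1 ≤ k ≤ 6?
35
C(7,k) is maximised at the centre of the row: C(7,3) = 35.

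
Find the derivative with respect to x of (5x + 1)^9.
45(5x + 1)^8

Chain rule: 9(5x+1)^{8} × 5 = 45(5x+1)^{8}.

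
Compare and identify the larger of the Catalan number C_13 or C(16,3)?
C_13 = C(26,13)/(13+1) = 10,400,600/14 = 742,900; C(16,3) = 560.

Answer: C_13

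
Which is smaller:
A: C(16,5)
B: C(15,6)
A

A=C(16,5)=4,368, B=C(15,6)=5,005.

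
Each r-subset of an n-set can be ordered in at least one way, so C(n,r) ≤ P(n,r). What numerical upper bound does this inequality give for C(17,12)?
2,964,061,900,800

P(17,12) = 17·16·15·14·13·12·11·10·9·8·7·6 = 2,964,061,900,800, so C(17,12) ≤ 2,964,061,900,800. (The bound is loose by a factor of 12! = 479,001,600: C(17,12) = 2,964,061,900,800/479,001,600 = 6,188.)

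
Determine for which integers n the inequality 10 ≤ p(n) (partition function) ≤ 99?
6, 7, 8, 9, 10, 11, 12

Solution: Tabulating p(n) via p(n) = p(n−1) + p(n−2) − p(n−5) − p(n−7) + …: p(5)=7; p(6)=11; p(7)=15; p(8)=22; p(9)=30; p(10)=42; p(11)=56; p(12)=77; p(13)=101. So valid n = 6, 7, 8, 9, 10, 11, 12.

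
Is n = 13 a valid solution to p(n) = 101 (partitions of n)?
Yes

Working:
Pentagonal recurrence p(n) = p(n−1) + p(n−2) − p(n−5) − p(n−7) + …: p(13) = p(12) + p(11) − p(8) − p(6) + p(1) = 77 + 56 − 22 − 11 + 1 = 101, which equals 101.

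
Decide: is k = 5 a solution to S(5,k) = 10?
No

S(5,5) = 5·S(4,5) + S(4,4) = 5·0 + 1 = 1, which does not equal 10.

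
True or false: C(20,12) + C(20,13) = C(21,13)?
True

Pascal's identity C(n,k) + C(n,k+1) = C(n+1,k+1): 125,970 + 77,520 = 203,490 = C(21,13).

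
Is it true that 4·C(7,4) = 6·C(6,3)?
Absorption identity k·C(n,k) = n·C(n-1,k-1). LHS = 4·35 = 140; RHS = 6·20 = 120.
Final answer: False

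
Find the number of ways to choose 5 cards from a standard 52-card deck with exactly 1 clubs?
1,069,263

Solution: 13 clubs and 39 non-clubs: C(13,1) × C(39,4) = 13 × 82251 = 1,069,263.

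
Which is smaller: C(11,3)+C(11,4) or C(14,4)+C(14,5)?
C(11,3)+C(11,4)

Reasoning: First=495, Second=3,003.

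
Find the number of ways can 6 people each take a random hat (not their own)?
265
Using D(n) = (n-1)[D(n-1) + D(n-2)]:
D(6) = (6-1) × [D(5) + D(4)]
      = 5 × [44 + 9]
      = 5 × 53
      = 265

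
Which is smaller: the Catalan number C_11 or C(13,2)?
C_11 = C(22,11)/(11+1) = 705,432/12 = 58,786; C(13,2) = 78.
Final answer: C(13,2)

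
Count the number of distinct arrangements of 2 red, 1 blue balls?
3
Multinomial: 3!/(2! × 1!) = 3.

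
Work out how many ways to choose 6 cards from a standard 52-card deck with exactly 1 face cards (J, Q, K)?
7,896,096

Working:
12 face cards and 40 non-face cards: C(12,1) × C(40,5) = 12 × 658,008 = 7,896,096.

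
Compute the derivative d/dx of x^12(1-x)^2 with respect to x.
Product rule: 12x^{11}(1-x)^{2} + x^12·(-2)(1-x)^{1}.
Final answer: 12x^11(1-x)^2 - 2x^12(1-x)^1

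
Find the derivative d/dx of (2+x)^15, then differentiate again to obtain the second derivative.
210(2+x)^13

Reasoning: First derivative: 15(2+x)^{14}. Second derivative: 15·14·(2+x)^{13} = 210(2+x)^{13}.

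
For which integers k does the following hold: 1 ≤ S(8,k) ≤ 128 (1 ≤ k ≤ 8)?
S(8,1)=1; S(8,2)=127; S(8,3)=966; S(8,4)=1,701; S(8,5)=1,050; S(8,6)=266; S(8,7)=28; S(8,8)=1. So valid k = 1, 2, 7, 8.

Answer: 1, 2, 7, 8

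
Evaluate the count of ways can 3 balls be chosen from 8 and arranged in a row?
336

Explanation: P(8,3) = 8!/(8-3)! = 336.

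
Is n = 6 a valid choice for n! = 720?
Yes

Reasoning: 6! = 6·5! = 6·120 = 720, which equals 720.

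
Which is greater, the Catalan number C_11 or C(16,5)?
C_11

C_11 = C(22,11)/(11+1) = 705,432/12 = 58,786; C(16,5) = 4,368.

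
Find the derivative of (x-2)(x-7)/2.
(2x - 9)/2
d/dx[(x-2)(x-7)] = (x-7) + (x-2) = 2x - 9. Dividing by 2 gives (2x - 9)/2.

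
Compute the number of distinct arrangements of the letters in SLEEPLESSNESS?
Word has 13 letters (S=5, L=2, E=4, P=1, N=1). Arrangements: 13!/Π(k!) = 1,081,080.

Answer: 1,081,080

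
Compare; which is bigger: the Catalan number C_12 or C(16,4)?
C_12

Working:
C_12 = C(24,12)/(12+1) = 2,704,156/13 = 208,012; C(16,4) = 1,820.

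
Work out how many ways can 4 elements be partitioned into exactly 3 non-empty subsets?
This equals S(4,3), the Stirling number of the 2nd kind.
Using the Stirling recurrence: S(n,k) = k·S(n-1,k) + S(n-1,k-1)
S(4,3) = 3·S(3,3) + S(3,2)
         = 3·1 + 3
         = 3 + 3
         = 6
Final answer: 6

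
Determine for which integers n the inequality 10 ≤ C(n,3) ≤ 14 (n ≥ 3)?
5
C(4,3)=4; C(5,3)=10; C(6,3)=20. So valid n = 5.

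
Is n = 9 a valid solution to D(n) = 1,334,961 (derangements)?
No

Explanation: D(9) = (9-1)·[D(8) + D(7)] = 8·[14,833 + 1,854] = 133,496, which does not equal 1,334,961.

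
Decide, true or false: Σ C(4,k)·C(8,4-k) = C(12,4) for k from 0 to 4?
True

Vandermonde's identity gives C(12,4) = 495; RHS C(12,4) = 495.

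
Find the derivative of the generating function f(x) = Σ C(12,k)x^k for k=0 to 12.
Term-by-term differentiation gives Σ k·C(12,k)x^{k-1} for k=1 to 12.

Answer: Σ k·C(12,k)x^(k-1) for k=1 to 12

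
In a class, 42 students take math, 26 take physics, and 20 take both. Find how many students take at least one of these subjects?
|A∪B| = |A|+|B|-|A∩B| = 42+26-20 = 48.
Final answer: 48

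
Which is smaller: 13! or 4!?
4!

Reasoning: 13!=6,227,020,800, 4!=24. 13! > 4!.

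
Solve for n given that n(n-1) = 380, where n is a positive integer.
20

Working:
n² − n − 380 = 0, so n = (1 ± √(1 + 4·380))/2 = (1 ± √1,521)/2 = (1 ± 39)/2, i.e. n = 20 or n = -19. Taking the positive root, n = 20 (check: 20×19 = 380).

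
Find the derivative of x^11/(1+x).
Quotient rule: [11x^{10}(1+x) - x^11]/(1+x)².
Final answer: (11x^10(1+x) - x^11)/(1+x)²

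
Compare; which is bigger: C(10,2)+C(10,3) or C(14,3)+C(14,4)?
C(14,3)+C(14,4)

Reasoning: First=165, Second=1,365.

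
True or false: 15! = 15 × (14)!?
By definition n! = n × (n-1)!, so 15! = 15 × 14!.

Answer: True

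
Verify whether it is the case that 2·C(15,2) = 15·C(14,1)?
True

Solution: Absorption identity k·C(n,k) = n·C(n-1,k-1). LHS = 2·105 = 210; RHS = 15·14 = 210.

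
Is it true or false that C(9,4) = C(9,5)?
True
Symmetry C(n,k) = C(n,n-k): C(9,4) = 126 and C(9,5) = 126. Both sides agree, so the statement holds.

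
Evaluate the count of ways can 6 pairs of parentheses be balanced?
132

Working:
Using the Catalan number formula: C_n = C(2n, n) / (n+1)
C_6 = C(12, 6) / (6+1)
     = 924 / 7
     = 132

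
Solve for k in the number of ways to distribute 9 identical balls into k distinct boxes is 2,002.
6

Solution: Stars and bars: the count is C(9+k−1, k−1), increasing in k. k=4: C(12,3) = 220, k=5: C(13,4) = 715, k=6: C(14,5) = 2,002 ✓. So k = 6.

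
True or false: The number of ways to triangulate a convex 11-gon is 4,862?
True

Explanation: Triangulations of a convex 11-gon are counted by the Catalan number C_9: C_9 = C(18,9)/(9+1) = 48,620/10 = 4,862.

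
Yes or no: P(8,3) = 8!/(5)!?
Yes
Permutation formula P(n,k) = n!/(n-k)!: 8!/5! = 40,320/120 = 336 = P(8,3). The statement holds.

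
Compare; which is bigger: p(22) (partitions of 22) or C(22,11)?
Pentagonal recurrence p(n) = p(n−1) + p(n−2) − p(n−5) − p(n−7) + …: p(22) = p(21) + p(20) − p(17) − p(15) + p(10) + p(7) − p(0) = 792 + 627 − 297 − 176 + 42 + 15 − 1 = 1,002; C(22,11) = 705,432.
Final answer: C(22,11)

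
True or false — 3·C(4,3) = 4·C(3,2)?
True

Solution: Absorption identity k·C(n,k) = n·C(n-1,k-1). LHS = 3·4 = 12; RHS = 4·3 = 12.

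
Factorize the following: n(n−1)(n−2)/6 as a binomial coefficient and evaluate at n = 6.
C(n,3); C(6,3) = 20

Working:
n(n−1)(n−2)/6 = n!/(3!(n−3)!) = C(n,3). At n = 6: C(6,3) = 20.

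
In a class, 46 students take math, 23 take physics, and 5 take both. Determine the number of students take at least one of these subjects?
64

Solution: |A∪B| = |A|+|B|-|A∩B| = 46+23-5 = 64.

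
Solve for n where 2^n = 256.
8

Working:
2^8 = 256, so n = 8.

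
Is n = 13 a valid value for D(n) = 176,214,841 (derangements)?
No

Working:
D(13) = (13-1)·[D(12) + D(11)] = 12·[176,214,841 + 14,684,570] = 2,290,792,932, which does not equal 176,214,841.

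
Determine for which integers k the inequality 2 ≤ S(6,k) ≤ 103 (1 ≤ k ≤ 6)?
2, 3, 4, 5

Solution: S(6,1)=1; S(6,2)=31; S(6,3)=90; S(6,4)=65; S(6,5)=15; S(6,6)=1. So valid k = 2, 3, 4, 5.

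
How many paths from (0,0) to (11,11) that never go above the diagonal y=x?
58,786

Solution: Counted by the Catalan number C_11: C_11 = C(22,11)/(11+1) = 705,432/12 = 58,786.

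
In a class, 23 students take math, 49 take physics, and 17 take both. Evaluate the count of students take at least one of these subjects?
55

|A∪B| = |A|+|B|-|A∩B| = 23+49-17 = 55.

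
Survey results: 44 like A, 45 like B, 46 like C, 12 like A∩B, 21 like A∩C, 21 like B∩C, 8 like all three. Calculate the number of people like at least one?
89

Explanation: |A∪B∪C| = 44+45+46-12-21-21+8 = 89.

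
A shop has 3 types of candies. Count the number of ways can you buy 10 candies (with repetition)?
66

Solution: Stars and bars: C(10+3-1, 10) = C(12, 10) = 66.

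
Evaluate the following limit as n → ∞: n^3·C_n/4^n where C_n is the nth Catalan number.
∞

C_n ~ 4^n/(n^(3/2)√π), so n^3·C_n/4^n ~ n^(3 − 3/2)/√π → ∞.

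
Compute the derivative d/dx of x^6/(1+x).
(6x^5(1+x) - x^6)/(1+x)²

Working:
Quotient rule: [6x^{5}(1+x) - x^6]/(1+x)².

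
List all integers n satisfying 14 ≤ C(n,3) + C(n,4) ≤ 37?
5, 6

Explanation: C(4,3)+C(4,4)=5; C(5,3)+C(5,4)=15; C(6,3)+C(6,4)=35; C(7,3)+C(7,4)=70. So valid n = 5, 6.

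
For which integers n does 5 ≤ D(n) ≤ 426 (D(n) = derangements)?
4, 5, 6
Using D(n) = (n−1)[D(n−1) + D(n−2)] with D(1)=0, D(2)=1: D(3)=2; D(4)=9; D(5)=44; D(6)=265; D(7)=1,854. So valid n = 4, 5, 6.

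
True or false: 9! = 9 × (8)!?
True

Working:
By definition n! = n × (n-1)!, so 9! = 9 × 8!.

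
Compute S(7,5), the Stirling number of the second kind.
140

Solution: Using the Stirling recurrence: S(n,k) = k·S(n-1,k) + S(n-1,k-1)
S(7,5) = 5·S(6,5) + S(6,4)
         = 5·15 + 65
         = 75 + 65
         = 140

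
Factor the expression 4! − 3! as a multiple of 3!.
3 × 3! = 18

4! − 3! = 4·3! − 3! = (4 − 1)·3! = 3 × 3! = 18.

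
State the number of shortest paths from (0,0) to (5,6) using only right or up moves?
462
Choose 5 rights from 11 moves: C(11,5) = 462.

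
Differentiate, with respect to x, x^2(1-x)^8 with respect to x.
2x^1(1-x)^8 - 8x^2(1-x)^7

Working:
Product rule: 2x^{1}(1-x)^{8} + x^2·(-8)(1-x)^{7}.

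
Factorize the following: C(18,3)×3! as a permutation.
P(18,3)

Working:
C(18,3)×3! = [18!/(3!(15)!)]×3! = 18!/(15)! = P(18,3) = 4,896.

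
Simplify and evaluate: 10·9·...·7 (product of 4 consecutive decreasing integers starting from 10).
5,040

Reasoning: This is P(10,4) = 10!/(6)! = 5,040.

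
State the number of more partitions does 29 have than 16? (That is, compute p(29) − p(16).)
Pentagonal recurrence p(n) = p(n−1) + p(n−2) − p(n−5) − p(n−7) + …: p(29) = p(28) + p(27) − p(24) − p(22) + p(17) + p(14) − p(7) − p(3) = 3,718 + 3,010 − 1,575 − 1,002 + 297 + 135 − 15 − 3 = 4,565.
p(16) = p(15) + p(14) − p(11) − p(9) + p(4) + p(1) = 176 + 135 − 56 − 30 + 5 + 1 = 231.
Difference = 4,565 − 231 = 4,334.
Final answer: 4,334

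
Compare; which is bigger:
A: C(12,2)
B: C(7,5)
A

Working:
A=C(12,2)=66, B=C(7,5)=21.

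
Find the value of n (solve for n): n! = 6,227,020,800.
13

Solution: n! is strictly increasing. 11! = 39,916,800, 12! = 479,001,600, 13! = 6,227,020,800 ✓. So n = 13.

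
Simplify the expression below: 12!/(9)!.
1,320

This equals 12×11×10 = 1,320.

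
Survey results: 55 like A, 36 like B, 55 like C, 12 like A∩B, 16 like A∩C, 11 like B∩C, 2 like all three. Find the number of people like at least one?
109

Working:
|A∪B∪C| = 55+36+55-12-16-11+2 = 109.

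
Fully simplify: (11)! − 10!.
36,288,000

Reasoning: (11)! − 10! = (11)·10! − 10! = (11−1)·10! = 10·10! = 36,288,000.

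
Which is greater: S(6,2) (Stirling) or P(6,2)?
S(6,2)

Working:
S(6,2) = 2·S(5,2) + S(5,1) = 2·15 + 1 = 31; P(6,2) = 30.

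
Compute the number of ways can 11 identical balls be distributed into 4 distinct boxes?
C(11+4-1, 4-1) = C(14, 3) = 364.

Answer: 364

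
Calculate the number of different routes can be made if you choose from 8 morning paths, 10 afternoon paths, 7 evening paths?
560

By the multiplication principle: 8 × 10 × 7 = 560.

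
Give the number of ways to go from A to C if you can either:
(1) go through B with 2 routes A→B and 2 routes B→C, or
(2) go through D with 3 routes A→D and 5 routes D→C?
19

Reasoning: Route via B: 2×2=4. Route via D: 3×5=15. Total: 19.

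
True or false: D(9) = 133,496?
True

Working:
Derangements of 9 elements: D(9) = (9-1)·[D(8) + D(7)] = 8·[14,833 + 1,854] = 133,496.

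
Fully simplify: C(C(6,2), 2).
105
C(6,2) = 15, then C(15, 2) = 105.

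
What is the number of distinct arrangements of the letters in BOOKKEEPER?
151,200
Word has 10 letters (B=1, O=2, K=2, E=3, P=1, R=1). Arrangements: 10!/Π(k!) = 151,200.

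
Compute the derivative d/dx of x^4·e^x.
(4x^3 + x^4)e^x
Product rule: d/dx[x^4]·e^x + x^4·d/dx[e^x] = 4x^{3}e^x + x^4e^x.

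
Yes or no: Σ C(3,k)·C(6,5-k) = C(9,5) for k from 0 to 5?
Yes
Vandermonde's identity gives C(9,5) = 126; RHS C(9,5) = 126.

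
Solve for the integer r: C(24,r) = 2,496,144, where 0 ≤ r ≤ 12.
11

Working:
C(24,r) is increasing for 0 ≤ r ≤ 12. Stepping up (C(24,r+1) = C(24,r)·(24−r)/(r+1)): C(24,1) = 24, C(24,2) = 276, C(24,3) = 2,024, C(24,4) = 10,626, C(24,5) = 42,504, C(24,6) = 134,596, C(24,7) = 346,104, C(24,8) = 735,471, C(24,9) = 1,307,504, C(24,10) = 1,961,256, C(24,11) = 2,496,144 ✓. So r = 11.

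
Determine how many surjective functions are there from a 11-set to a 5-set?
29,607,600

Onto functions = 5! × S(11,5)
First compute S(11,5) via recurrence:
Using the Stirling recurrence: S(n,k) = k·S(n-1,k) + S(n-1,k-1)
S(11,5) = 5·S(10,5) + S(10,4)
         = 5·42525 + 34105
         = 212625 + 34105
         = 246,730
Then: 120 × 246730 = 29,607,600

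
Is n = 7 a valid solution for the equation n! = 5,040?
Yes

Reasoning: 7! = 7·6! = 7·720 = 5,040, which equals 5,040.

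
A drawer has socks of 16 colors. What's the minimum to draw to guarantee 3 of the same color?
33
Worst case: 2 of each = 32. One more: 33.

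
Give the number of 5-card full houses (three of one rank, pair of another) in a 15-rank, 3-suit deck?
630

Triple rank: 15. Triple suits: C(3,3)=1. Pair rank: 14. Pair suits: C(3,2)=3. Total: 630.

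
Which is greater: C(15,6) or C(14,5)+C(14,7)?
C(14,5)+C(14,7)

Reasoning: C(15,6)=5,005; C(14,5)+C(14,7)=2,002+3,432=5,434.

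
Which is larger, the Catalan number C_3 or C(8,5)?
C(8,5)

Solution: C_3 = C(6,3)/(3+1) = 20/4 = 5; C(8,5) = 56.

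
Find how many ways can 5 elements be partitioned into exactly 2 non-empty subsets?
This equals S(5,2), the Stirling number of the 2nd kind.
Using the Stirling recurrence: S(n,k) = k·S(n-1,k) + S(n-1,k-1)
S(5,2) = 2·S(4,2) + S(4,1)
         = 2·7 + 1
         = 14 + 1
         = 15

Answer: 15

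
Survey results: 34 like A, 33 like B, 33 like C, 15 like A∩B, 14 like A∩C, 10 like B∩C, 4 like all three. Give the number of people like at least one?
65

Explanation: |A∪B∪C| = 34+33+33-15-14-10+4 = 65.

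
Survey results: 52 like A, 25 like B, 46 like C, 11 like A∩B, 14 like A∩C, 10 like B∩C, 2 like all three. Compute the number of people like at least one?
90

|A∪B∪C| = 52+25+46-11-14-10+2 = 90.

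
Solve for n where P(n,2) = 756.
28

Solution: P(n,2) = n(n−1) is increasing in n; n(n−1) ≈ (n−0.5)^2 = 756 gives n ≈ 28.0. Check: P(26,2) = 650, P(27,2) = 702, P(28,2) = 756 ✓. So n = 28.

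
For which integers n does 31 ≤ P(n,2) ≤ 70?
7, 8
P(6,2)=30; P(7,2)=42; P(8,2)=56; P(9,2)=72. So valid n = 7, 8.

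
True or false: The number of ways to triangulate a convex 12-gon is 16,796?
Triangulations of a convex 12-gon are counted by the Catalan number C_10: C_10 = C(20,10)/(10+1) = 184,756/11 = 16,796.
Final answer: True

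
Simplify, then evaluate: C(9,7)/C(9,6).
3/7

Working:
C(n,k+1)/C(n,k) = (n−k)/(k+1). Here (9−6)/(6+1) = 3/7 = 3/7.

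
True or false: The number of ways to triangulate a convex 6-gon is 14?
True

Explanation: Triangulations of a convex 6-gon are counted by the Catalan number C_4: C_4 = C(8,4)/(4+1) = 70/5 = 14.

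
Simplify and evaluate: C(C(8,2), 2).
378

Reasoning: C(8,2) = 28, then C(28, 2) = 378.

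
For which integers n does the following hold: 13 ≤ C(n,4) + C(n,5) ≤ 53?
6

Working:
C(5,4)+C(5,5)=6; C(6,4)+C(6,5)=21; C(7,4)+C(7,5)=56. So valid n = 6.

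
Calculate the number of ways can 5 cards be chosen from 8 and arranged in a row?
6,720

Explanation: P(8,5) = 8!/(8-5)! = 6,720.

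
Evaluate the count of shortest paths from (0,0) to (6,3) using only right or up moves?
84

Reasoning: Choose 6 rights from 9 moves: C(9,6) = 84.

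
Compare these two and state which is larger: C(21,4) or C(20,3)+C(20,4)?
Equal

By Pascal's identity: C(21,4) = C(20,3)+C(20,4) = 5,985. Equal.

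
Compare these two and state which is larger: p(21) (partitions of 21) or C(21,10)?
C(21,10)

Explanation: Pentagonal recurrence p(n) = p(n−1) + p(n−2) − p(n−5) − p(n−7) + …: p(21) = p(20) + p(19) − p(16) − p(14) + p(9) + p(6) = 627 + 490 − 231 − 135 + 30 + 11 = 792; C(21,10) = 352,716.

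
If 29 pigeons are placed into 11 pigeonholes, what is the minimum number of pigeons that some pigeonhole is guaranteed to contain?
Pigeonhole: ⌈29/11⌉ = 3.

Answer: 3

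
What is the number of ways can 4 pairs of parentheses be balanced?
14

Explanation: Using the Catalan number formula: C_n = C(2n, n) / (n+1)
C_4 = C(8, 4) / (4+1)
     = 70 / 5
     = 14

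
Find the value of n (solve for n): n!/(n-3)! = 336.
8

Solution: n!/(n-3)! = n×(n-1)×(n-2), a product of 3 consecutive integers ≈ (n−1)^3. 336^(1/3) + 1 ≈ 8.0; check n = 8: 8×7×6 = 336 ✓. So n = 8.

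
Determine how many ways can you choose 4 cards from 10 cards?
C(10,4) = 10! / (4! × (10-4)!)
         = 10! / (4! × 6!)
         = 210

Answer: 210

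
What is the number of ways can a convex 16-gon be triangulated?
2,674,440

Working:
Using the Catalan number formula: C_n = C(2n, n) / (n+1)
C_14 = C(28, 14) / (14+1)
     = 40116600 / 15
     = 2,674,440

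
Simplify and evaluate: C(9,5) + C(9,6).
By Pascal's identity: C(10,6) = 210.

Answer: 210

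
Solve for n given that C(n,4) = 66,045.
37

Solution: C(n,4) = n(n−1)(n−2)(n−3)/4! is increasing in n, and n(n−1)(n−2)(n−3) = 4!·66,045 = 1,585,080 ≈ (n−1.5)^4 gives n ≈ 37.0. Check: C(35,4) = 52,360, C(36,4) = 58,905, C(37,4) = 66,045 ✓. So n = 37.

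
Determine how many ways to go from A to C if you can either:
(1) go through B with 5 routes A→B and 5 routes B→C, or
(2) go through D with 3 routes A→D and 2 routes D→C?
Route via B: 5×5=25. Route via D: 3×2=6. Total: 31.
Final answer: 31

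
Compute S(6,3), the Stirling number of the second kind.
Using the Stirling recurrence: S(n,k) = k·S(n-1,k) + S(n-1,k-1)
S(6,3) = 3·S(5,3) + S(5,2)
         = 3·25 + 15
         = 75 + 15
         = 90

Answer: 90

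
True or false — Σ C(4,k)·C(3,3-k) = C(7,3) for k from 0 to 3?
Vandermonde's identity gives C(7,3) = 35; RHS C(7,3) = 35.
Final answer: True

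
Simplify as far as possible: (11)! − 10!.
(11)! − 10! = (11)·10! − 10! = (11−1)·10! = 10·10! = 36,288,000.
Final answer: 36,288,000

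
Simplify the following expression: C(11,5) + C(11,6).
924

Reasoning: By Pascal's identity: C(12,6) = 924.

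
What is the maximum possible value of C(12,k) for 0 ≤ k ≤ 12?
924

Maximum at k = 6: C(12,6) = 924.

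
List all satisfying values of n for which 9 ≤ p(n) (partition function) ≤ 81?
6, 7, 8, 9, 10, 11, 12

Tabulating p(n) via p(n) = p(n−1) + p(n−2) − p(n−5) − p(n−7) + …: p(5)=7; p(6)=11; p(7)=15; p(8)=22; p(9)=30; p(10)=42; p(11)=56; p(12)=77; p(13)=101. So valid n = 6, 7, 8, 9, 10, 11, 12.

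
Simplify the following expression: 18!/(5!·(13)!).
This is C(18,5) = 8,568.

Answer: 8,568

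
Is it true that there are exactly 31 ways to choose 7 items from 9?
False
C(9,7) = 36 ≠ 31.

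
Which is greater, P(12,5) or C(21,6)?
P(12,5)

Working:
P(12,5)=95,040, C(21,6)=54,264.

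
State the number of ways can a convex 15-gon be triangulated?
Using the Catalan number formula: C_n = C(2n, n) / (n+1)
C_13 = C(26, 13) / (13+1)
     = 10400600 / 14
     = 742,900
Final answer: 742,900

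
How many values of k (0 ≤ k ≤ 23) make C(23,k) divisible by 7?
12

Solution: Checking C(23,k) mod 7 for k = 0..23: divisible at k = 3, 4, 5, 6, 10, 11, 12, 13, 17, 18, 19, 20. That's 12 values.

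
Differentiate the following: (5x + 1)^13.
Chain rule: 13(5x+1)^{12} × 5 = 65(5x+1)^{12}.

Answer: 65(5x + 1)^12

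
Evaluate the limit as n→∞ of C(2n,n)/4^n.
0

Working:
C(2n,n) ~ 4^n/√(πn), so C(2n,n)/4^n ~ 1/√(πn) → 0.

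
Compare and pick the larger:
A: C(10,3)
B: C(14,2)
A=C(10,3)=120, B=C(14,2)=91.
Final answer: A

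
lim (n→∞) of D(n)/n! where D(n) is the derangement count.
1/e

Reasoning: D(n)/n! → 1/e ≈ 0.3679 as n → ∞.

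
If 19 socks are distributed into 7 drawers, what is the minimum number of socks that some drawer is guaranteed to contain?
Pigeonhole: ⌈19/7⌉ = 3.
Final answer: 3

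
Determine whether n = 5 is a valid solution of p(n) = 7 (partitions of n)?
Yes

Working:
Pentagonal recurrence p(n) = p(n−1) + p(n−2) − p(n−5) − p(n−7) + …: p(5) = p(4) + p(3) − p(0) = 5 + 3 − 1 = 7, which equals 7.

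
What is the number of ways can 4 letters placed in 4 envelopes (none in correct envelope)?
9

Working:
Using D(n) = (n-1)[D(n-1) + D(n-2)]:
D(4) = (4-1) × [D(3) + D(2)]
      = 3 × [2 + 1]
      = 3 × 3
      = 9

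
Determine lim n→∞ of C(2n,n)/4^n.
0
C(2n,n) ~ 4^n/√(πn), so C(2n,n)/4^n ~ 1/√(πn) → 0.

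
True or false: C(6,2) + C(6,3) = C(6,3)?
False

Explanation: Pascal's identity gives C(7,3) = 35, whereas C(6,3) = 20.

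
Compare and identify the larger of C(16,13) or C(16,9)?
C(16,9)

C(16,13)=560, C(16,9)=11,440.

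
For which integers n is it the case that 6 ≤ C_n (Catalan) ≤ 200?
4, 5, 6
C_3=5; C_4=14; C_5=42; C_6=132; C_7=429. So valid n = 4, 5, 6.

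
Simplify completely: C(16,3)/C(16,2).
C(n,k+1)/C(n,k) = (n−k)/(k+1). Here (16−2)/(2+1) = 14/3 = 14/3.
Final answer: 14/3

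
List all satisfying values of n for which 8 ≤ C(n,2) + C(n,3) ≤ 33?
4, 5
C(3,2)+C(3,3)=4; C(4,2)+C(4,3)=10; C(5,2)+C(5,3)=20; C(6,2)+C(6,3)=35. So valid n = 4, 5.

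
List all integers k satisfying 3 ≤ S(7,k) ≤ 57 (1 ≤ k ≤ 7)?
S(7,1)=1; S(7,2)=63; S(7,3)=301; S(7,4)=350; S(7,5)=140; S(7,6)=21; S(7,7)=1. So valid k = 6.
Final answer: 6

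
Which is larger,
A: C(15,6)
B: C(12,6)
A

A=C(15,6)=5,005, B=C(12,6)=924.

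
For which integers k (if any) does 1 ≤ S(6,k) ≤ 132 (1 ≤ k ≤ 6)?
1, 2, 3, 4, 5, 6

Reasoning: S(6,1)=1; S(6,2)=31; S(6,3)=90; S(6,4)=65; S(6,5)=15; S(6,6)=1. So valid k = 1, 2, 3, 4, 5, 6.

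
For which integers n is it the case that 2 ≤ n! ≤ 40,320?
2, 3, 4, 5, 6, 7, 8

Solution: n! is strictly increasing; 2! = 2 and 8! = 40,320, so valid n = 2, 3, 4, 5, 6, 7, 8.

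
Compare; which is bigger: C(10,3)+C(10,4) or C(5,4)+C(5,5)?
C(10,3)+C(10,4)

Reasoning: First=330, Second=6.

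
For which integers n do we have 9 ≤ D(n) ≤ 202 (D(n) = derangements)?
4, 5

Working:
Using D(n) = (n−1)[D(n−1) + D(n−2)] with D(1)=0, D(2)=1: D(3)=2; D(4)=9; D(5)=44; D(6)=265. So valid n = 4, 5.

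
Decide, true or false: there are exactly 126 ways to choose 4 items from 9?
True

Explanation: C(9,4) = 126.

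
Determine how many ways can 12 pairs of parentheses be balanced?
208,012

Working:
Using the Catalan number formula: C_n = C(2n, n) / (n+1)
C_12 = C(24, 12) / (12+1)
     = 2704156 / 13
     = 208,012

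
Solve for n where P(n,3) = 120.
6

Explanation: P(n,3) = n(n−1)(n−2) is increasing in n; n(n−1)(n−2) ≈ (n−1)^3 = 120 gives n ≈ 5.9. Check: P(4,3) = 24, P(5,3) = 60, P(6,3) = 120 ✓. So n = 6.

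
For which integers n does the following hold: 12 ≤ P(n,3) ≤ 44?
4
P(3,3)=6; P(4,3)=24; P(5,3)=60. So valid n = 4.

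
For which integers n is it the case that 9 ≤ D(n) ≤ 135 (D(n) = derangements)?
4, 5

Explanation: Using D(n) = (n−1)[D(n−1) + D(n−2)] with D(1)=0, D(2)=1: D(3)=2; D(4)=9; D(5)=44; D(6)=265. So valid n = 4, 5.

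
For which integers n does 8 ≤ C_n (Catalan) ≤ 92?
C_3=5; C_4=14; C_5=42; C_6=132. So valid n = 4, 5.
Final answer: 4, 5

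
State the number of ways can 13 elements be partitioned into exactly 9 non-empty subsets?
359,502
This equals S(13,9), the Stirling number of the 2nd kind.
Using the Stirling recurrence: S(n,k) = k·S(n-1,k) + S(n-1,k-1)
S(13,9) = 9·S(12,9) + S(12,8)
         = 9·22275 + 159027
         = 200475 + 159027
         = 359,502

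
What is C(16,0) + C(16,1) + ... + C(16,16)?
65,536

Sum of binomial coefficients = 2^16 = 65,536.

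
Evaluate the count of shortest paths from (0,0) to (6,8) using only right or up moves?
3,003

Choose 6 rights from 14 moves: C(14,6) = 3,003.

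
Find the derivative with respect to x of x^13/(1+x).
(13x^12(1+x) - x^13)/(1+x)²
Quotient rule: [13x^{12}(1+x) - x^13]/(1+x)².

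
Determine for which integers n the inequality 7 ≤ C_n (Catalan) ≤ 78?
4, 5

C_3=5; C_4=14; C_5=42; C_6=132. So valid n = 4, 5.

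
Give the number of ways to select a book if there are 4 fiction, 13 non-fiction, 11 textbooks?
28

Reasoning: By the addition principle: 4 + 13 + 11 = 28.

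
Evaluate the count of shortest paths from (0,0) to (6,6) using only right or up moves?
Choose 6 rights from 12 moves: C(12,6) = 924.

Answer: 924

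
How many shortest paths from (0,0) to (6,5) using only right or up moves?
Choose 6 rights from 11 moves: C(11,6) = 462.

Answer: 462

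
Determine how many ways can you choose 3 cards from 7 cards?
35

Reasoning: C(7,3) = 7! / (3! × (7-3)!)
         = 7! / (3! × 4!)
         = 35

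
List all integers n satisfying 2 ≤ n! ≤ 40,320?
2, 3, 4, 5, 6, 7, 8

Working:
n! is strictly increasing; 2! = 2 and 8! = 40,320, so valid n = 2, 3, 4, 5, 6, 7, 8.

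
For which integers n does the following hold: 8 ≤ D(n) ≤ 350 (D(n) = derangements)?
4, 5, 6

Reasoning: Using D(n) = (n−1)[D(n−1) + D(n−2)] with D(1)=0, D(2)=1: D(3)=2; D(4)=9; D(5)=44; D(6)=265; D(7)=1,854. So valid n = 4, 5, 6.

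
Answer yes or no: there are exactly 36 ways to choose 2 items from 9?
Yes

Explanation: C(9,2) = 36.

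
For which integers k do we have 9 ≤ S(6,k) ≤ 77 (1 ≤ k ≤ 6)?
2, 4, 5

Explanation: S(6,1)=1; S(6,2)=31; S(6,3)=90; S(6,4)=65; S(6,5)=15; S(6,6)=1. So valid k = 2, 4, 5.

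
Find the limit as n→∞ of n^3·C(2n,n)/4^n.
∞

Solution: C(2n,n) ~ 4^n/√(πn), so n^3·C(2n,n)/4^n ~ n^(3 − 1/2)/√π → ∞.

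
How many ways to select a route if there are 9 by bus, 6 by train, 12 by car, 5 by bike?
32

Working:
By the addition principle: 9 + 6 + 12 + 5 = 32.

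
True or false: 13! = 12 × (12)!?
False

13! = 13 × 12! = 6,227,020,800, but 12 × 12! = 5,748,019,200.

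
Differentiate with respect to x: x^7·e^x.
Product rule: d/dx[x^7]·e^x + x^7·d/dx[e^x] = 7x^{6}e^x + x^7e^x.
Final answer: (7x^6 + x^7)e^x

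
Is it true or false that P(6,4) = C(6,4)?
P(6,4) = 360 but C(6,4) = 15; they differ by a factor of 4! = 24, so the statement does not hold.

Answer: False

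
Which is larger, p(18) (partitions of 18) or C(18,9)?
C(18,9)
Pentagonal recurrence p(n) = p(n−1) + p(n−2) − p(n−5) − p(n−7) + …: p(18) = p(17) + p(16) − p(13) − p(11) + p(6) + p(3) = 297 + 231 − 101 − 56 + 11 + 3 = 385; C(18,9) = 48,620.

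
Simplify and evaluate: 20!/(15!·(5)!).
15,504

Explanation: This is C(20,15) = 15,504.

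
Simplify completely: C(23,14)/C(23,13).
5/7
C(n,k+1)/C(n,k) = (n−k)/(k+1). Here (23−13)/(13+1) = 10/14 = 5/7.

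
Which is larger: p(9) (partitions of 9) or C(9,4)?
C(9,4)

Explanation: Pentagonal recurrence p(n) = p(n−1) + p(n−2) − p(n−5) − p(n−7) + …: p(9) = p(8) + p(7) − p(4) − p(2) = 22 + 15 − 5 − 2 = 30; C(9,4) = 126.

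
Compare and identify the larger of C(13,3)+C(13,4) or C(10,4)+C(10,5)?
C(13,3)+C(13,4)

Explanation: First=1,001, Second=462.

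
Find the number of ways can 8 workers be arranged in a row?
40,320

Reasoning: Arrangements of 8 distinct objects: 8! = 40,320.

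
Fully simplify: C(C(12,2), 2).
C(12,2) = 66, then C(66, 2) = 2,145.

Answer: 2,145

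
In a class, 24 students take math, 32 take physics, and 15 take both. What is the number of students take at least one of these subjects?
41

Solution: |A∪B| = |A|+|B|-|A∩B| = 24+32-15 = 41.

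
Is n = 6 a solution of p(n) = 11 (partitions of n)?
Yes

Solution: Pentagonal recurrence p(n) = p(n−1) + p(n−2) − p(n−5) − p(n−7) + …: p(6) = p(5) + p(4) − p(1) = 7 + 5 − 1 = 11, which equals 11.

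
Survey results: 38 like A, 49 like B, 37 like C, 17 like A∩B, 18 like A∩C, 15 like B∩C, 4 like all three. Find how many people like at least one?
78

Working:
|A∪B∪C| = 38+49+37-17-18-15+4 = 78.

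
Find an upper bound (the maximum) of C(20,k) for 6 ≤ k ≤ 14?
184,756

Solution: C(20,k) is maximised at the centre of the row: C(20,10) = 184,756.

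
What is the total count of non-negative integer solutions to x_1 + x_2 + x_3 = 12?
91

Reasoning: C(12+3-1, 3-1) = 91.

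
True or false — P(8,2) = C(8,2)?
False

Explanation: P(8,2) = 56 but C(8,2) = 28; they differ by a factor of 2! = 2, so the statement does not hold.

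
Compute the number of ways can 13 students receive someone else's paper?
2,290,792,932

Using D(n) = (n-1)[D(n-1) + D(n-2)]:
D(13) = (13-1) × [D(12) + D(11)]
      = 12 × [176214841 + 14684570]
      = 12 × 190899411
      = 2,290,792,932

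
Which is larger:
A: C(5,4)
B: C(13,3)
B
A=C(5,4)=5, B=C(13,3)=286.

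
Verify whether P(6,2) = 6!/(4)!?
True

Working:
Permutation formula P(n,k) = n!/(n-k)!: 6!/4! = 720/24 = 30 = P(6,2). The statement holds.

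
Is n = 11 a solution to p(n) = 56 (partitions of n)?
Yes

Reasoning: Pentagonal recurrence p(n) = p(n−1) + p(n−2) − p(n−5) − p(n−7) + …: p(11) = p(10) + p(9) − p(6) − p(4) = 42 + 30 − 11 − 5 = 56, which equals 56.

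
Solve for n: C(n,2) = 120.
16

Working:
C(n,2) = n(n−1)/2! is increasing in n, and n(n−1) = 2!·120 = 240 ≈ (n−0.5)^2 gives n ≈ 16.0. Check: C(14,2) = 91, C(15,2) = 105, C(16,2) = 120 ✓. So n = 16.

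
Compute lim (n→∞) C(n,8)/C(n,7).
∞

Working:
C(n,8)/C(n,7) = (n-7)/8 → ∞ as n → ∞.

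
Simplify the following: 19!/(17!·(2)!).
This is C(19,17) = 171.
Final answer: 171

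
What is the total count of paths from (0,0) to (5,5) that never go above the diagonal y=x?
42

Reasoning: Counted by the Catalan number C_5: C_5 = C(10,5)/(5+1) = 252/6 = 42.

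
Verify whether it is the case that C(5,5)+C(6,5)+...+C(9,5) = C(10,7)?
Hockey stick identity gives Σ = C(10,6) = 210; RHS C(10,7) = 120.
Final answer: False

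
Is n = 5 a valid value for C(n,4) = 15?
No

Working:
C(5,4) = 5·4·3·2/4! = 120/24 = 5, which does not equal 15.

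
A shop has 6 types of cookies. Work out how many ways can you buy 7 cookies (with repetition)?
792

Reasoning: Stars and bars: C(7+6-1, 7) = C(12, 7) = 792.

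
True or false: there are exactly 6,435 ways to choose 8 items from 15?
True

Solution: C(15,8) = 6,435.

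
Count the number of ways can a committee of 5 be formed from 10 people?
252

Explanation: C(10,5) = 10! / (5! × (10-5)!)
         = 10! / (5! × 5!)
         = 252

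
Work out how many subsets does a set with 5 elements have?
32
Each element can be included or excluded: 2^5 = 32.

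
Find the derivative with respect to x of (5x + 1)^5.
25(5x + 1)^4

Reasoning: Chain rule: 5(5x+1)^{4} × 5 = 25(5x+1)^{4}.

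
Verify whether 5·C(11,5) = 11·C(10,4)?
True

Working:
Absorption identity k·C(n,k) = n·C(n-1,k-1). LHS = 5·462 = 2,310; RHS = 11·210 = 2,310.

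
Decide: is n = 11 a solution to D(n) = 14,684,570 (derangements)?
Yes

Explanation: D(11) = (11-1)·[D(10) + D(9)] = 10·[1,334,961 + 133,496] = 14,684,570, which equals 14,684,570.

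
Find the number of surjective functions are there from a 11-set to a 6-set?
129,230,640
Onto functions = 6! × S(11,6)
First compute S(11,6) via recurrence:
Using the Stirling recurrence: S(n,k) = k·S(n-1,k) + S(n-1,k-1)
S(11,6) = 6·S(10,6) + S(10,5)
         = 6·22827 + 42525
         = 136962 + 42525
         = 179,487
Then: 720 × 179487 = 129,230,640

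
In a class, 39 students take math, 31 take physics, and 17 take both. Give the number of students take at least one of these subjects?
53

|A∪B| = |A|+|B|-|A∩B| = 39+31-17 = 53.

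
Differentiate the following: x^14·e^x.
(14x^13 + x^14)e^x

Reasoning: Product rule: d/dx[x^14]·e^x + x^14·d/dx[e^x] = 14x^{13}e^x + x^14e^x.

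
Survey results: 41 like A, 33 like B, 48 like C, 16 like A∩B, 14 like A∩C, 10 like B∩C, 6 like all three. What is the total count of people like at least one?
|A∪B∪C| = 41+33+48-16-14-10+6 = 88.
Final answer: 88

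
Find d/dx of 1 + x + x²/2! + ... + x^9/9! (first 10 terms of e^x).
1 + x + x²/2! + ... + x^8/8!
Differentiating term by term gives the first 9 terms of e^x.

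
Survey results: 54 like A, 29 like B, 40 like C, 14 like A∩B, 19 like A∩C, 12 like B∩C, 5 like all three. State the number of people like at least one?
83

Reasoning: |A∪B∪C| = 54+29+40-14-19-12+5 = 83.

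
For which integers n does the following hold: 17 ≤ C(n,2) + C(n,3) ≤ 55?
C(4,2)+C(4,3)=10; C(5,2)+C(5,3)=20; C(6,2)+C(6,3)=35; C(7,2)+C(7,3)=56. So valid n = 5, 6.
Final answer: 5, 6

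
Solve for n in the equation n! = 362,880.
9

Explanation: n! is strictly increasing. 7! = 5,040, 8! = 40,320, 9! = 362,880 ✓. So n = 9.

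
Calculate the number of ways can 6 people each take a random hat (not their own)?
265

Solution: Using D(n) = (n-1)[D(n-1) + D(n-2)]:
D(6) = (6-1) × [D(5) + D(4)]
      = 5 × [44 + 9]
      = 5 × 53
      = 265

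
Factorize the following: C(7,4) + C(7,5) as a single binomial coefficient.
C(8,5)

Solution: By Pascal's identity: C(7,4) + C(7,5) = C(8,5) = 56.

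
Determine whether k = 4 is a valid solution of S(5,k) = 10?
Yes
S(5,4) = 4·S(4,4) + S(4,3) = 4·1 + 6 = 10, which equals 10.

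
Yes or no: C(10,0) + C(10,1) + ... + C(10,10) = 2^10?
Yes

Explanation: Binomial theorem with x = y = 1: Σ C(10,i) = (1+1)^10 = 2^10 = 1,024. The statement holds.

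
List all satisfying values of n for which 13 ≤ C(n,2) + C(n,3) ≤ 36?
5, 6

C(4,2)+C(4,3)=10; C(5,2)+C(5,3)=20; C(6,2)+C(6,3)=35; C(7,2)+C(7,3)=56. So valid n = 5, 6.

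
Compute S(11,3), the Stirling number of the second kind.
Using the Stirling recurrence: S(n,k) = k·S(n-1,k) + S(n-1,k-1)
S(11,3) = 3·S(10,3) + S(10,2)
         = 3·9330 + 511
         = 27990 + 511
         = 28,501
Final answer: 28,501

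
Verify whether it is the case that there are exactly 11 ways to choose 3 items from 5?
C(5,3) = 10 ≠ 11.

Answer: False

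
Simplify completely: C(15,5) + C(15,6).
8,008

By Pascal's identity: C(16,6) = 8,008.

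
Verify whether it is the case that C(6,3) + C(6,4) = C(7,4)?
True

Working:
Pascal's identity: LHS = 20 + 15 = 35; RHS = C(7,4) = 35. Both sides agree, so the statement holds.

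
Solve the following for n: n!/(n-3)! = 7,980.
n!/(n-3)! = n×(n-1)×(n-2), a product of 3 consecutive integers ≈ (n−1)^3. 7,980^(1/3) + 1 ≈ 21.0; check n = 21: 21×20×19 = 7,980 ✓. So n = 21.
Final answer: 21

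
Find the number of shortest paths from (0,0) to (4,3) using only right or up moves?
35
Choose 4 rights from 7 moves: C(7,4) = 35.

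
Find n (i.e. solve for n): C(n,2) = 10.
C(n,2) = n(n−1)/2! is increasing in n, and n(n−1) = 2!·10 = 20 ≈ (n−0.5)^2 gives n ≈ 5.0. Check: C(3,2) = 3, C(4,2) = 6, C(5,2) = 10 ✓. So n = 5.
Final answer: 5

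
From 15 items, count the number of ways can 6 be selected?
5,005
C(15,6) = 15! / (6! × (15-6)!)
         = 15! / (6! × 9!)
         = 5,005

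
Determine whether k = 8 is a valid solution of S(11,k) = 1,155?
No

Solution: S(11,8) = 8·S(10,8) + S(10,7) = 8·750 + 5,880 = 11,880, which does not equal 1,155.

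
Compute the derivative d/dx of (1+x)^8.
Using the power rule: d/dx (1+x)^8 = 8(1+x)^{7}.
Final answer: 8(1+x)^7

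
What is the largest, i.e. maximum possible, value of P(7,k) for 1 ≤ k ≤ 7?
5,040

P(7,k) increases in k, so maximum at k = 7: 7! = 5,040.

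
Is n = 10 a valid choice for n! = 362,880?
10! = 10·9! = 10·362,880 = 3,628,800, which does not equal 362,880.

Answer: No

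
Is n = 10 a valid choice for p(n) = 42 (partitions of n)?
Yes

Pentagonal recurrence p(n) = p(n−1) + p(n−2) − p(n−5) − p(n−7) + …: p(10) = p(9) + p(8) − p(5) − p(3) = 30 + 22 − 7 − 3 = 42, which equals 42.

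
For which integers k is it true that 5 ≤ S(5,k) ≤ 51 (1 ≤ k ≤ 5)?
2, 3, 4

Solution: S(5,1)=1; S(5,2)=15; S(5,3)=25; S(5,4)=10; S(5,5)=1. So valid k = 2, 3, 4.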